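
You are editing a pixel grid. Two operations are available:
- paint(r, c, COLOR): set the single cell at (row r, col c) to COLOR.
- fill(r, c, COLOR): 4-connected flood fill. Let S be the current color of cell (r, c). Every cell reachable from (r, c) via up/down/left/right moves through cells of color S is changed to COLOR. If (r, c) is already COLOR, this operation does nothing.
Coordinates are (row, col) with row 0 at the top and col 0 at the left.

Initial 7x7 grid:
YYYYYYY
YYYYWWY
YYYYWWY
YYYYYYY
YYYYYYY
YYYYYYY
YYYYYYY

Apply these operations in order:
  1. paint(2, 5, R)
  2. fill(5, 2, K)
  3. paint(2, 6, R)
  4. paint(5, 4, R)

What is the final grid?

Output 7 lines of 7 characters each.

After op 1 paint(2,5,R):
YYYYYYY
YYYYWWY
YYYYWRY
YYYYYYY
YYYYYYY
YYYYYYY
YYYYYYY
After op 2 fill(5,2,K) [45 cells changed]:
KKKKKKK
KKKKWWK
KKKKWRK
KKKKKKK
KKKKKKK
KKKKKKK
KKKKKKK
After op 3 paint(2,6,R):
KKKKKKK
KKKKWWK
KKKKWRR
KKKKKKK
KKKKKKK
KKKKKKK
KKKKKKK
After op 4 paint(5,4,R):
KKKKKKK
KKKKWWK
KKKKWRR
KKKKKKK
KKKKKKK
KKKKRKK
KKKKKKK

Answer: KKKKKKK
KKKKWWK
KKKKWRR
KKKKKKK
KKKKKKK
KKKKRKK
KKKKKKK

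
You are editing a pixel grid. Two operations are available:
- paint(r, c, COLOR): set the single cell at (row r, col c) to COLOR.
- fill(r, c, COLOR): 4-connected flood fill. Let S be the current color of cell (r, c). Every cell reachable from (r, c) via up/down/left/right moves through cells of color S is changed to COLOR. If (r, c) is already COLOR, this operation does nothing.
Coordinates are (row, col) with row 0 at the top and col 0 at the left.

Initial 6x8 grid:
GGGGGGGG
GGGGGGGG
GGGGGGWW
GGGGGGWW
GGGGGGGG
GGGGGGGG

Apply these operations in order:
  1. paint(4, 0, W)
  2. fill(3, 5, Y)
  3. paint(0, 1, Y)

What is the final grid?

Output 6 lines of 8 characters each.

Answer: YYYYYYYY
YYYYYYYY
YYYYYYWW
YYYYYYWW
WYYYYYYY
YYYYYYYY

Derivation:
After op 1 paint(4,0,W):
GGGGGGGG
GGGGGGGG
GGGGGGWW
GGGGGGWW
WGGGGGGG
GGGGGGGG
After op 2 fill(3,5,Y) [43 cells changed]:
YYYYYYYY
YYYYYYYY
YYYYYYWW
YYYYYYWW
WYYYYYYY
YYYYYYYY
After op 3 paint(0,1,Y):
YYYYYYYY
YYYYYYYY
YYYYYYWW
YYYYYYWW
WYYYYYYY
YYYYYYYY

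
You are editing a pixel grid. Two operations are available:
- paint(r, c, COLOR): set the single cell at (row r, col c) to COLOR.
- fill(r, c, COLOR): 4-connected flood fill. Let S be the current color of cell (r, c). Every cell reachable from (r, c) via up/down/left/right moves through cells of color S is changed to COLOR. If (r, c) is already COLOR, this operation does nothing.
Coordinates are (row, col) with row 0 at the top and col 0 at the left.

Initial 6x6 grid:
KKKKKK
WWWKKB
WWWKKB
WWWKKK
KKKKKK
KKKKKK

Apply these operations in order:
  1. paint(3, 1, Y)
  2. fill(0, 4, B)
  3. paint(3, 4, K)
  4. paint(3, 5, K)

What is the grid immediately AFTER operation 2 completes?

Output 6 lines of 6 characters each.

Answer: BBBBBB
WWWBBB
WWWBBB
WYWBBB
BBBBBB
BBBBBB

Derivation:
After op 1 paint(3,1,Y):
KKKKKK
WWWKKB
WWWKKB
WYWKKK
KKKKKK
KKKKKK
After op 2 fill(0,4,B) [25 cells changed]:
BBBBBB
WWWBBB
WWWBBB
WYWBBB
BBBBBB
BBBBBB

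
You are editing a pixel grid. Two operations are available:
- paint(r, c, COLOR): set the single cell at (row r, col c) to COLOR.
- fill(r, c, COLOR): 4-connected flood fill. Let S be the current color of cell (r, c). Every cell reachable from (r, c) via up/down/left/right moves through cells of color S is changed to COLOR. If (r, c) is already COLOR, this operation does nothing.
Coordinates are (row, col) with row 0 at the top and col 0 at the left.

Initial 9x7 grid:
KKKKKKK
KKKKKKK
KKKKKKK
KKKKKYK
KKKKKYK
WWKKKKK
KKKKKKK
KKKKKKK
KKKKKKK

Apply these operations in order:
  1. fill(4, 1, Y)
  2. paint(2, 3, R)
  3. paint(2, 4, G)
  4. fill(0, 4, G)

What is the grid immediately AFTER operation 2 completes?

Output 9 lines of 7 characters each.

After op 1 fill(4,1,Y) [59 cells changed]:
YYYYYYY
YYYYYYY
YYYYYYY
YYYYYYY
YYYYYYY
WWYYYYY
YYYYYYY
YYYYYYY
YYYYYYY
After op 2 paint(2,3,R):
YYYYYYY
YYYYYYY
YYYRYYY
YYYYYYY
YYYYYYY
WWYYYYY
YYYYYYY
YYYYYYY
YYYYYYY

Answer: YYYYYYY
YYYYYYY
YYYRYYY
YYYYYYY
YYYYYYY
WWYYYYY
YYYYYYY
YYYYYYY
YYYYYYY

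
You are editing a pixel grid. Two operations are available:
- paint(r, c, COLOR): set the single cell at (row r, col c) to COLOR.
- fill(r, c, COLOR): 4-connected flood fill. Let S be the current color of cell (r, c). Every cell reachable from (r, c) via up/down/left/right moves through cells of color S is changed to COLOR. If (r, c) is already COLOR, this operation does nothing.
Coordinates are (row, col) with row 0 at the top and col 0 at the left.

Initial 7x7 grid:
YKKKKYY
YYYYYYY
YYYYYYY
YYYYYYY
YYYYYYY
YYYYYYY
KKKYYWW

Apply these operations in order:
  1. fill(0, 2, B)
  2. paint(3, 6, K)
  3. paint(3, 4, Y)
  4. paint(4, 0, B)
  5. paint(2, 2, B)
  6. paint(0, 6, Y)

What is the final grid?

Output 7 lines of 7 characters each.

After op 1 fill(0,2,B) [4 cells changed]:
YBBBBYY
YYYYYYY
YYYYYYY
YYYYYYY
YYYYYYY
YYYYYYY
KKKYYWW
After op 2 paint(3,6,K):
YBBBBYY
YYYYYYY
YYYYYYY
YYYYYYK
YYYYYYY
YYYYYYY
KKKYYWW
After op 3 paint(3,4,Y):
YBBBBYY
YYYYYYY
YYYYYYY
YYYYYYK
YYYYYYY
YYYYYYY
KKKYYWW
After op 4 paint(4,0,B):
YBBBBYY
YYYYYYY
YYYYYYY
YYYYYYK
BYYYYYY
YYYYYYY
KKKYYWW
After op 5 paint(2,2,B):
YBBBBYY
YYYYYYY
YYBYYYY
YYYYYYK
BYYYYYY
YYYYYYY
KKKYYWW
After op 6 paint(0,6,Y):
YBBBBYY
YYYYYYY
YYBYYYY
YYYYYYK
BYYYYYY
YYYYYYY
KKKYYWW

Answer: YBBBBYY
YYYYYYY
YYBYYYY
YYYYYYK
BYYYYYY
YYYYYYY
KKKYYWW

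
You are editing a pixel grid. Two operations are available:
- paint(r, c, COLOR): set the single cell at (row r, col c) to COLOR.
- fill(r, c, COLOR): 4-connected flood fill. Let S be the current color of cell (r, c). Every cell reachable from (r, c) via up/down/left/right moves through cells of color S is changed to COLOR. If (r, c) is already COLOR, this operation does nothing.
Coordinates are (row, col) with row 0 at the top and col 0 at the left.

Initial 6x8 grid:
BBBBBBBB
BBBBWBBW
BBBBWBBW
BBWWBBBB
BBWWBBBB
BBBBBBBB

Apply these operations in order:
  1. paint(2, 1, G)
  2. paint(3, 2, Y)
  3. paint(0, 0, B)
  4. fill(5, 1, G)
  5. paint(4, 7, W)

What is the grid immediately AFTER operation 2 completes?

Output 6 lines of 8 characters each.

Answer: BBBBBBBB
BBBBWBBW
BGBBWBBW
BBYWBBBB
BBWWBBBB
BBBBBBBB

Derivation:
After op 1 paint(2,1,G):
BBBBBBBB
BBBBWBBW
BGBBWBBW
BBWWBBBB
BBWWBBBB
BBBBBBBB
After op 2 paint(3,2,Y):
BBBBBBBB
BBBBWBBW
BGBBWBBW
BBYWBBBB
BBWWBBBB
BBBBBBBB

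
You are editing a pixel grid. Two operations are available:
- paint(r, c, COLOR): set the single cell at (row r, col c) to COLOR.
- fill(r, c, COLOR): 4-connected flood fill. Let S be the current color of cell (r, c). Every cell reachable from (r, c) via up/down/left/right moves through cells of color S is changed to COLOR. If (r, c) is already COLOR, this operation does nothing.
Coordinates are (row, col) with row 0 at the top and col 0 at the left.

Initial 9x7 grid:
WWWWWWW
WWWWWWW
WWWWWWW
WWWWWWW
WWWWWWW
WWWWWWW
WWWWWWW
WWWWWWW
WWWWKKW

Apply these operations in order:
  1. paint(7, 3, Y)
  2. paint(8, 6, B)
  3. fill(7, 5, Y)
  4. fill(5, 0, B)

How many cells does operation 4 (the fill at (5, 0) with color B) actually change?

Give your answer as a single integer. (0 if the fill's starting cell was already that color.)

Answer: 60

Derivation:
After op 1 paint(7,3,Y):
WWWWWWW
WWWWWWW
WWWWWWW
WWWWWWW
WWWWWWW
WWWWWWW
WWWWWWW
WWWYWWW
WWWWKKW
After op 2 paint(8,6,B):
WWWWWWW
WWWWWWW
WWWWWWW
WWWWWWW
WWWWWWW
WWWWWWW
WWWWWWW
WWWYWWW
WWWWKKB
After op 3 fill(7,5,Y) [59 cells changed]:
YYYYYYY
YYYYYYY
YYYYYYY
YYYYYYY
YYYYYYY
YYYYYYY
YYYYYYY
YYYYYYY
YYYYKKB
After op 4 fill(5,0,B) [60 cells changed]:
BBBBBBB
BBBBBBB
BBBBBBB
BBBBBBB
BBBBBBB
BBBBBBB
BBBBBBB
BBBBBBB
BBBBKKB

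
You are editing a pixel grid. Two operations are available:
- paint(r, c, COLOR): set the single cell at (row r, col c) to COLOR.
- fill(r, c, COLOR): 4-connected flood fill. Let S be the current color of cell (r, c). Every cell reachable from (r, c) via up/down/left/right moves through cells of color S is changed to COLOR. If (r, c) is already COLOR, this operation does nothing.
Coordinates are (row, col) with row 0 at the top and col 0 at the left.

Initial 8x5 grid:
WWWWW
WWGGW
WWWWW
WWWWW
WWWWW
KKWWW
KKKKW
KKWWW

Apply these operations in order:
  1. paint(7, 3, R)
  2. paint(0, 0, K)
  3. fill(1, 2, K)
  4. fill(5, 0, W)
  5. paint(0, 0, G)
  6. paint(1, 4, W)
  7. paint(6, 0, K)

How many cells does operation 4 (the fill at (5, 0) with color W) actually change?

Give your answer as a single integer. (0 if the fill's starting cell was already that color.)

After op 1 paint(7,3,R):
WWWWW
WWGGW
WWWWW
WWWWW
WWWWW
KKWWW
KKKKW
KKWRW
After op 2 paint(0,0,K):
KWWWW
WWGGW
WWWWW
WWWWW
WWWWW
KKWWW
KKKKW
KKWRW
After op 3 fill(1,2,K) [2 cells changed]:
KWWWW
WWKKW
WWWWW
WWWWW
WWWWW
KKWWW
KKKKW
KKWRW
After op 4 fill(5,0,W) [8 cells changed]:
KWWWW
WWKKW
WWWWW
WWWWW
WWWWW
WWWWW
WWWWW
WWWRW

Answer: 8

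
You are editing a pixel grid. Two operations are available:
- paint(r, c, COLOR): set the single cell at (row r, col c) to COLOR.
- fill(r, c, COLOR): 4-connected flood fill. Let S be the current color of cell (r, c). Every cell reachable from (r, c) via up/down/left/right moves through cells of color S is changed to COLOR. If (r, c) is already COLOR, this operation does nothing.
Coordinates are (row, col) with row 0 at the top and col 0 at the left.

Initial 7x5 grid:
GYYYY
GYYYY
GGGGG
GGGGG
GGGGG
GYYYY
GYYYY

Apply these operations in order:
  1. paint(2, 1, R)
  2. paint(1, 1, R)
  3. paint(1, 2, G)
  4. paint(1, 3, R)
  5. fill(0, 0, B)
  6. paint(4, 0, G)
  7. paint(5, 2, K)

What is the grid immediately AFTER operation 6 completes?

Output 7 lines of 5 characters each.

Answer: BYYYY
BRBRY
BRBBB
BBBBB
GBBBB
BYYYY
BYYYY

Derivation:
After op 1 paint(2,1,R):
GYYYY
GYYYY
GRGGG
GGGGG
GGGGG
GYYYY
GYYYY
After op 2 paint(1,1,R):
GYYYY
GRYYY
GRGGG
GGGGG
GGGGG
GYYYY
GYYYY
After op 3 paint(1,2,G):
GYYYY
GRGYY
GRGGG
GGGGG
GGGGG
GYYYY
GYYYY
After op 4 paint(1,3,R):
GYYYY
GRGRY
GRGGG
GGGGG
GGGGG
GYYYY
GYYYY
After op 5 fill(0,0,B) [19 cells changed]:
BYYYY
BRBRY
BRBBB
BBBBB
BBBBB
BYYYY
BYYYY
After op 6 paint(4,0,G):
BYYYY
BRBRY
BRBBB
BBBBB
GBBBB
BYYYY
BYYYY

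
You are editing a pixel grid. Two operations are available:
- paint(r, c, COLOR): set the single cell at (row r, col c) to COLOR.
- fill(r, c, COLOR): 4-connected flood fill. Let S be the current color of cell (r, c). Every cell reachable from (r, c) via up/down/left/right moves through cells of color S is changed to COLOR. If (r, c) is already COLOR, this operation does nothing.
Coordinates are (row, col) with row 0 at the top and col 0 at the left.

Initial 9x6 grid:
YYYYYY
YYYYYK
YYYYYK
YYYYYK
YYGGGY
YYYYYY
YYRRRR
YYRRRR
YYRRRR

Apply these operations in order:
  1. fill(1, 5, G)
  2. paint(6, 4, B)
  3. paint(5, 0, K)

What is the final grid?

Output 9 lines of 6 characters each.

After op 1 fill(1,5,G) [3 cells changed]:
YYYYYY
YYYYYG
YYYYYG
YYYYYG
YYGGGY
YYYYYY
YYRRRR
YYRRRR
YYRRRR
After op 2 paint(6,4,B):
YYYYYY
YYYYYG
YYYYYG
YYYYYG
YYGGGY
YYYYYY
YYRRBR
YYRRRR
YYRRRR
After op 3 paint(5,0,K):
YYYYYY
YYYYYG
YYYYYG
YYYYYG
YYGGGY
KYYYYY
YYRRBR
YYRRRR
YYRRRR

Answer: YYYYYY
YYYYYG
YYYYYG
YYYYYG
YYGGGY
KYYYYY
YYRRBR
YYRRRR
YYRRRR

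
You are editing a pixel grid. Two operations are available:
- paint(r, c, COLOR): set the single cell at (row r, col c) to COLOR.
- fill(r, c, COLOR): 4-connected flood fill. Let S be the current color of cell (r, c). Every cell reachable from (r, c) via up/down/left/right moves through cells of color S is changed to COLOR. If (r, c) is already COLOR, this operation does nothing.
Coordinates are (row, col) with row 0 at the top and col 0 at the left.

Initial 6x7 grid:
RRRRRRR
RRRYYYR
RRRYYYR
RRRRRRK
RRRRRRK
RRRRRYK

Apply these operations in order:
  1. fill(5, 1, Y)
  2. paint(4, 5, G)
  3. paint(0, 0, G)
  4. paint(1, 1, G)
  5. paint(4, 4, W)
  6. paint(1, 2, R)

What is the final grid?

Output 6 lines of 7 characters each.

Answer: GYYYYYY
YGRYYYY
YYYYYYY
YYYYYYK
YYYYWGK
YYYYYYK

Derivation:
After op 1 fill(5,1,Y) [32 cells changed]:
YYYYYYY
YYYYYYY
YYYYYYY
YYYYYYK
YYYYYYK
YYYYYYK
After op 2 paint(4,5,G):
YYYYYYY
YYYYYYY
YYYYYYY
YYYYYYK
YYYYYGK
YYYYYYK
After op 3 paint(0,0,G):
GYYYYYY
YYYYYYY
YYYYYYY
YYYYYYK
YYYYYGK
YYYYYYK
After op 4 paint(1,1,G):
GYYYYYY
YGYYYYY
YYYYYYY
YYYYYYK
YYYYYGK
YYYYYYK
After op 5 paint(4,4,W):
GYYYYYY
YGYYYYY
YYYYYYY
YYYYYYK
YYYYWGK
YYYYYYK
After op 6 paint(1,2,R):
GYYYYYY
YGRYYYY
YYYYYYY
YYYYYYK
YYYYWGK
YYYYYYK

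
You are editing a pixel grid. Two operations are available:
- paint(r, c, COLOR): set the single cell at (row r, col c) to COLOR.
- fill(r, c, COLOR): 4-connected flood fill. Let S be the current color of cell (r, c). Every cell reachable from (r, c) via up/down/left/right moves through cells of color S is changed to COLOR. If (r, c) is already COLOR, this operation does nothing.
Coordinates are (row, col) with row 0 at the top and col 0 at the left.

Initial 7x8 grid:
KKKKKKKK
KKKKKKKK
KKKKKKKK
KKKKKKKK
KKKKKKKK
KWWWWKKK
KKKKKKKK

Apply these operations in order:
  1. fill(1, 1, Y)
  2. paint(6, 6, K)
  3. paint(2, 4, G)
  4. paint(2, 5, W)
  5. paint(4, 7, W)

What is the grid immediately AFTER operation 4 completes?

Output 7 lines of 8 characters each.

Answer: YYYYYYYY
YYYYYYYY
YYYYGWYY
YYYYYYYY
YYYYYYYY
YWWWWYYY
YYYYYYKY

Derivation:
After op 1 fill(1,1,Y) [52 cells changed]:
YYYYYYYY
YYYYYYYY
YYYYYYYY
YYYYYYYY
YYYYYYYY
YWWWWYYY
YYYYYYYY
After op 2 paint(6,6,K):
YYYYYYYY
YYYYYYYY
YYYYYYYY
YYYYYYYY
YYYYYYYY
YWWWWYYY
YYYYYYKY
After op 3 paint(2,4,G):
YYYYYYYY
YYYYYYYY
YYYYGYYY
YYYYYYYY
YYYYYYYY
YWWWWYYY
YYYYYYKY
After op 4 paint(2,5,W):
YYYYYYYY
YYYYYYYY
YYYYGWYY
YYYYYYYY
YYYYYYYY
YWWWWYYY
YYYYYYKY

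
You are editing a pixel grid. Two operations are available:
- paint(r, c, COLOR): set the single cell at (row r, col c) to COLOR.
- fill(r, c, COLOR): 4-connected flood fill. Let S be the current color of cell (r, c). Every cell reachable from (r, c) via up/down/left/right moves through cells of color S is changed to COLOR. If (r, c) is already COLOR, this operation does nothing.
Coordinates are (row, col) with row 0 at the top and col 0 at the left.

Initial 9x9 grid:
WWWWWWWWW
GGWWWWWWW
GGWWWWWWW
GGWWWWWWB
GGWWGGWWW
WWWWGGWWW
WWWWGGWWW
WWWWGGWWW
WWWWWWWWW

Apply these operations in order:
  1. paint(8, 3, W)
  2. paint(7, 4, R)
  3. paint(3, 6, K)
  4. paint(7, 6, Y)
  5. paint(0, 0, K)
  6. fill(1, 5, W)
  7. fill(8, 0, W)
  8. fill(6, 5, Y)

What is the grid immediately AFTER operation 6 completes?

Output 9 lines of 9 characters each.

Answer: KWWWWWWWW
GGWWWWWWW
GGWWWWWWW
GGWWWWKWB
GGWWGGWWW
WWWWGGWWW
WWWWGGWWW
WWWWRGYWW
WWWWWWWWW

Derivation:
After op 1 paint(8,3,W):
WWWWWWWWW
GGWWWWWWW
GGWWWWWWW
GGWWWWWWB
GGWWGGWWW
WWWWGGWWW
WWWWGGWWW
WWWWGGWWW
WWWWWWWWW
After op 2 paint(7,4,R):
WWWWWWWWW
GGWWWWWWW
GGWWWWWWW
GGWWWWWWB
GGWWGGWWW
WWWWGGWWW
WWWWGGWWW
WWWWRGWWW
WWWWWWWWW
After op 3 paint(3,6,K):
WWWWWWWWW
GGWWWWWWW
GGWWWWWWW
GGWWWWKWB
GGWWGGWWW
WWWWGGWWW
WWWWGGWWW
WWWWRGWWW
WWWWWWWWW
After op 4 paint(7,6,Y):
WWWWWWWWW
GGWWWWWWW
GGWWWWWWW
GGWWWWKWB
GGWWGGWWW
WWWWGGWWW
WWWWGGWWW
WWWWRGYWW
WWWWWWWWW
After op 5 paint(0,0,K):
KWWWWWWWW
GGWWWWWWW
GGWWWWWWW
GGWWWWKWB
GGWWGGWWW
WWWWGGWWW
WWWWGGWWW
WWWWRGYWW
WWWWWWWWW
After op 6 fill(1,5,W) [0 cells changed]:
KWWWWWWWW
GGWWWWWWW
GGWWWWWWW
GGWWWWKWB
GGWWGGWWW
WWWWGGWWW
WWWWGGWWW
WWWWRGYWW
WWWWWWWWW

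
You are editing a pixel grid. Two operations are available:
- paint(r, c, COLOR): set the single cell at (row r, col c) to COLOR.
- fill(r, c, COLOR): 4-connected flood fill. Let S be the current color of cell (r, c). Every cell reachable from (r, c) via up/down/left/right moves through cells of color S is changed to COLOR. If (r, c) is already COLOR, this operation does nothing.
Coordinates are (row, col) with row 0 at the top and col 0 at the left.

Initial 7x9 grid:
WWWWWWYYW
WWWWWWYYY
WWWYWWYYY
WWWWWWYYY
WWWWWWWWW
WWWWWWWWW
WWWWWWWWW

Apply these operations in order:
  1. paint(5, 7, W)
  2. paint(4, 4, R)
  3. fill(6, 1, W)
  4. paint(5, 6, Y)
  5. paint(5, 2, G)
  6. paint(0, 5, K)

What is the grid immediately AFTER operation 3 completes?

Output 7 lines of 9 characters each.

Answer: WWWWWWYYW
WWWWWWYYY
WWWYWWYYY
WWWWWWYYY
WWWWRWWWW
WWWWWWWWW
WWWWWWWWW

Derivation:
After op 1 paint(5,7,W):
WWWWWWYYW
WWWWWWYYY
WWWYWWYYY
WWWWWWYYY
WWWWWWWWW
WWWWWWWWW
WWWWWWWWW
After op 2 paint(4,4,R):
WWWWWWYYW
WWWWWWYYY
WWWYWWYYY
WWWWWWYYY
WWWWRWWWW
WWWWWWWWW
WWWWWWWWW
After op 3 fill(6,1,W) [0 cells changed]:
WWWWWWYYW
WWWWWWYYY
WWWYWWYYY
WWWWWWYYY
WWWWRWWWW
WWWWWWWWW
WWWWWWWWW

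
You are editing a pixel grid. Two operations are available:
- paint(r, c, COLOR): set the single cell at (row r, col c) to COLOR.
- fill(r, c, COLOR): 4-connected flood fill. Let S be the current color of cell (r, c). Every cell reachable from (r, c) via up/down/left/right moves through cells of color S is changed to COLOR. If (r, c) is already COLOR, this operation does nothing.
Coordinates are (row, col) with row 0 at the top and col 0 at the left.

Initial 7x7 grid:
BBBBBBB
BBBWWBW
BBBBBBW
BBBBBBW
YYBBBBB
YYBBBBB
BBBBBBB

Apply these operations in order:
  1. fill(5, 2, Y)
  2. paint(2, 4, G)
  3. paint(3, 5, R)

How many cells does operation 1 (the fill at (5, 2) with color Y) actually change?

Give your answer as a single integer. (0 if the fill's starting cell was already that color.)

Answer: 40

Derivation:
After op 1 fill(5,2,Y) [40 cells changed]:
YYYYYYY
YYYWWYW
YYYYYYW
YYYYYYW
YYYYYYY
YYYYYYY
YYYYYYY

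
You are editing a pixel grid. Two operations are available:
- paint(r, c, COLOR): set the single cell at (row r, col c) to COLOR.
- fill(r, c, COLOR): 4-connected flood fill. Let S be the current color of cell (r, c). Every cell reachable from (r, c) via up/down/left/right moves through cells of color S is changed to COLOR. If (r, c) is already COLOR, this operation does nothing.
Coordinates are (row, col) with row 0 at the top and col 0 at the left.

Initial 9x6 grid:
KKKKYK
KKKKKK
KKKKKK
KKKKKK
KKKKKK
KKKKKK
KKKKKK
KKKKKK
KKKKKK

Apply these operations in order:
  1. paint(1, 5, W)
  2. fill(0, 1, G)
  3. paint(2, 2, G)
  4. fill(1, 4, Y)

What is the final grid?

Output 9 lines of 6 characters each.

After op 1 paint(1,5,W):
KKKKYK
KKKKKW
KKKKKK
KKKKKK
KKKKKK
KKKKKK
KKKKKK
KKKKKK
KKKKKK
After op 2 fill(0,1,G) [51 cells changed]:
GGGGYK
GGGGGW
GGGGGG
GGGGGG
GGGGGG
GGGGGG
GGGGGG
GGGGGG
GGGGGG
After op 3 paint(2,2,G):
GGGGYK
GGGGGW
GGGGGG
GGGGGG
GGGGGG
GGGGGG
GGGGGG
GGGGGG
GGGGGG
After op 4 fill(1,4,Y) [51 cells changed]:
YYYYYK
YYYYYW
YYYYYY
YYYYYY
YYYYYY
YYYYYY
YYYYYY
YYYYYY
YYYYYY

Answer: YYYYYK
YYYYYW
YYYYYY
YYYYYY
YYYYYY
YYYYYY
YYYYYY
YYYYYY
YYYYYY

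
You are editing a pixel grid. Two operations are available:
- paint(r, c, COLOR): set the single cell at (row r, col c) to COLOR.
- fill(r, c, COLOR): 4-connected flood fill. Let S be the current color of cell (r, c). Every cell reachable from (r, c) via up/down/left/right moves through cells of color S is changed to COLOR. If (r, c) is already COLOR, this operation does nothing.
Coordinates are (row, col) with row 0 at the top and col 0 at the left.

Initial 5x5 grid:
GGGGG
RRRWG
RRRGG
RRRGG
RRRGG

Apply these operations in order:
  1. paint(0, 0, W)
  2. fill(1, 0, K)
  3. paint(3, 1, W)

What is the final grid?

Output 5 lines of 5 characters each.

Answer: WGGGG
KKKWG
KKKGG
KWKGG
KKKGG

Derivation:
After op 1 paint(0,0,W):
WGGGG
RRRWG
RRRGG
RRRGG
RRRGG
After op 2 fill(1,0,K) [12 cells changed]:
WGGGG
KKKWG
KKKGG
KKKGG
KKKGG
After op 3 paint(3,1,W):
WGGGG
KKKWG
KKKGG
KWKGG
KKKGG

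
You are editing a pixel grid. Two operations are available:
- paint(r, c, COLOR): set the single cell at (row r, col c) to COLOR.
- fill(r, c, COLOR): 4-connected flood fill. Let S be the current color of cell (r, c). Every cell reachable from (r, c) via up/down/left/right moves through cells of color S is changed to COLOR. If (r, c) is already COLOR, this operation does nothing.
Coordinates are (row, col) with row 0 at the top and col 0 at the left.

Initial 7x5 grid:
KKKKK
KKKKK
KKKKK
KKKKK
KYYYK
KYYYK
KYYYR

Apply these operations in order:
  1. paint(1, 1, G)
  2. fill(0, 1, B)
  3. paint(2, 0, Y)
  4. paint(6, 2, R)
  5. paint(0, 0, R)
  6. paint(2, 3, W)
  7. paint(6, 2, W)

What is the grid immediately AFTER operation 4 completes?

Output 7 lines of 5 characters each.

After op 1 paint(1,1,G):
KKKKK
KGKKK
KKKKK
KKKKK
KYYYK
KYYYK
KYYYR
After op 2 fill(0,1,B) [24 cells changed]:
BBBBB
BGBBB
BBBBB
BBBBB
BYYYB
BYYYB
BYYYR
After op 3 paint(2,0,Y):
BBBBB
BGBBB
YBBBB
BBBBB
BYYYB
BYYYB
BYYYR
After op 4 paint(6,2,R):
BBBBB
BGBBB
YBBBB
BBBBB
BYYYB
BYYYB
BYRYR

Answer: BBBBB
BGBBB
YBBBB
BBBBB
BYYYB
BYYYB
BYRYR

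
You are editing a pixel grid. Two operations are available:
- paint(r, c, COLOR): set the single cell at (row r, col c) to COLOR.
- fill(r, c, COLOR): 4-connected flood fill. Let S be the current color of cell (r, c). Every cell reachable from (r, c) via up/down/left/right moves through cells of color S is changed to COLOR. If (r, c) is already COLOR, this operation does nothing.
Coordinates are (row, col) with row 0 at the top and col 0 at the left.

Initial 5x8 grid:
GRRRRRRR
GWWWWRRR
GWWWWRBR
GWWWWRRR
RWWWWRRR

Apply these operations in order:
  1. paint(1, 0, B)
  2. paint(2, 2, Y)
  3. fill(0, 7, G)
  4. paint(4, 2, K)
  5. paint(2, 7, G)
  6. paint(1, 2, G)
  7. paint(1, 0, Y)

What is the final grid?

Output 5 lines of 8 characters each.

After op 1 paint(1,0,B):
GRRRRRRR
BWWWWRRR
GWWWWRBR
GWWWWRRR
RWWWWRRR
After op 2 paint(2,2,Y):
GRRRRRRR
BWWWWRRR
GWYWWRBR
GWWWWRRR
RWWWWRRR
After op 3 fill(0,7,G) [18 cells changed]:
GGGGGGGG
BWWWWGGG
GWYWWGBG
GWWWWGGG
RWWWWGGG
After op 4 paint(4,2,K):
GGGGGGGG
BWWWWGGG
GWYWWGBG
GWWWWGGG
RWKWWGGG
After op 5 paint(2,7,G):
GGGGGGGG
BWWWWGGG
GWYWWGBG
GWWWWGGG
RWKWWGGG
After op 6 paint(1,2,G):
GGGGGGGG
BWGWWGGG
GWYWWGBG
GWWWWGGG
RWKWWGGG
After op 7 paint(1,0,Y):
GGGGGGGG
YWGWWGGG
GWYWWGBG
GWWWWGGG
RWKWWGGG

Answer: GGGGGGGG
YWGWWGGG
GWYWWGBG
GWWWWGGG
RWKWWGGG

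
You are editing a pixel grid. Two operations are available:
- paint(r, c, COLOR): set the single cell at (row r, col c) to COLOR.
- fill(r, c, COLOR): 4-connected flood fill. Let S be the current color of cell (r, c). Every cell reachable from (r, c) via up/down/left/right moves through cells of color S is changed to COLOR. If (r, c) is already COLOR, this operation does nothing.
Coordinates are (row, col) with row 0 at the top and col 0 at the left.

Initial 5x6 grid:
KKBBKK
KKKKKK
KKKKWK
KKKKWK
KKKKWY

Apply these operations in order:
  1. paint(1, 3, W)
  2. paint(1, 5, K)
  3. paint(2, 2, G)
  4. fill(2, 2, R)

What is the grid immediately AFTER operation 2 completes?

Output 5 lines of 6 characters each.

After op 1 paint(1,3,W):
KKBBKK
KKKWKK
KKKKWK
KKKKWK
KKKKWY
After op 2 paint(1,5,K):
KKBBKK
KKKWKK
KKKKWK
KKKKWK
KKKKWY

Answer: KKBBKK
KKKWKK
KKKKWK
KKKKWK
KKKKWY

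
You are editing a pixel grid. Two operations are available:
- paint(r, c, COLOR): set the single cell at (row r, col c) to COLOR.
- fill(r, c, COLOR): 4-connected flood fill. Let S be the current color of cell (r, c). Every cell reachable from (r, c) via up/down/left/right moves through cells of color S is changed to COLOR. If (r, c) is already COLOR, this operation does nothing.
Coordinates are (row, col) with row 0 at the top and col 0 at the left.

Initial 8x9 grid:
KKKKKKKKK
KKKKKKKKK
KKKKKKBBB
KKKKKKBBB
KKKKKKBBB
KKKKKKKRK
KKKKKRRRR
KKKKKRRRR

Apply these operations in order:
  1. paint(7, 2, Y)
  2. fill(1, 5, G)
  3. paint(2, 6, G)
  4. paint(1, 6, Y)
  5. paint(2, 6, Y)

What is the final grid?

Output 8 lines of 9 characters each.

After op 1 paint(7,2,Y):
KKKKKKKKK
KKKKKKKKK
KKKKKKBBB
KKKKKKBBB
KKKKKKBBB
KKKKKKKRK
KKKKKRRRR
KKYKKRRRR
After op 2 fill(1,5,G) [52 cells changed]:
GGGGGGGGG
GGGGGGGGG
GGGGGGBBB
GGGGGGBBB
GGGGGGBBB
GGGGGGGRK
GGGGGRRRR
GGYGGRRRR
After op 3 paint(2,6,G):
GGGGGGGGG
GGGGGGGGG
GGGGGGGBB
GGGGGGBBB
GGGGGGBBB
GGGGGGGRK
GGGGGRRRR
GGYGGRRRR
After op 4 paint(1,6,Y):
GGGGGGGGG
GGGGGGYGG
GGGGGGGBB
GGGGGGBBB
GGGGGGBBB
GGGGGGGRK
GGGGGRRRR
GGYGGRRRR
After op 5 paint(2,6,Y):
GGGGGGGGG
GGGGGGYGG
GGGGGGYBB
GGGGGGBBB
GGGGGGBBB
GGGGGGGRK
GGGGGRRRR
GGYGGRRRR

Answer: GGGGGGGGG
GGGGGGYGG
GGGGGGYBB
GGGGGGBBB
GGGGGGBBB
GGGGGGGRK
GGGGGRRRR
GGYGGRRRR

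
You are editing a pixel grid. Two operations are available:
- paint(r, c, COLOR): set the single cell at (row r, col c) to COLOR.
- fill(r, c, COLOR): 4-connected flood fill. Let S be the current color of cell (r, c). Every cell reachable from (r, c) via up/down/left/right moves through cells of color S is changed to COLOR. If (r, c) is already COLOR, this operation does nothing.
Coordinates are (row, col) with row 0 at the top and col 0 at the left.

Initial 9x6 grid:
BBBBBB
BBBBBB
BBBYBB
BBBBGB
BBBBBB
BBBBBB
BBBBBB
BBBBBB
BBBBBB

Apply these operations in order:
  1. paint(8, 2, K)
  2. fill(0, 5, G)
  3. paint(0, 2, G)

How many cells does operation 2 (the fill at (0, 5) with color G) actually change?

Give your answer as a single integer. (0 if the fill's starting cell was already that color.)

Answer: 51

Derivation:
After op 1 paint(8,2,K):
BBBBBB
BBBBBB
BBBYBB
BBBBGB
BBBBBB
BBBBBB
BBBBBB
BBBBBB
BBKBBB
After op 2 fill(0,5,G) [51 cells changed]:
GGGGGG
GGGGGG
GGGYGG
GGGGGG
GGGGGG
GGGGGG
GGGGGG
GGGGGG
GGKGGG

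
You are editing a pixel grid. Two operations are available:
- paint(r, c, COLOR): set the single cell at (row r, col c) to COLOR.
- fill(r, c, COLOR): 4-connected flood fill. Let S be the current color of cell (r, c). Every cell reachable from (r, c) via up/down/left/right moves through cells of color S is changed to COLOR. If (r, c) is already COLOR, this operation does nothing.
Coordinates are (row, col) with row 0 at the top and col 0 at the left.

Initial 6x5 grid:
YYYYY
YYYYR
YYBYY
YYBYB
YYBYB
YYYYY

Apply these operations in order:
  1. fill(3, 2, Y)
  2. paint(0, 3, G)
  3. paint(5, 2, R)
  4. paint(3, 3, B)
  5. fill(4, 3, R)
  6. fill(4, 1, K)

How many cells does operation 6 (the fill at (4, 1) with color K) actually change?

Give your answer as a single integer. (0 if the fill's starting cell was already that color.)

Answer: 25

Derivation:
After op 1 fill(3,2,Y) [3 cells changed]:
YYYYY
YYYYR
YYYYY
YYYYB
YYYYB
YYYYY
After op 2 paint(0,3,G):
YYYGY
YYYYR
YYYYY
YYYYB
YYYYB
YYYYY
After op 3 paint(5,2,R):
YYYGY
YYYYR
YYYYY
YYYYB
YYYYB
YYRYY
After op 4 paint(3,3,B):
YYYGY
YYYYR
YYYYY
YYYBB
YYYYB
YYRYY
After op 5 fill(4,3,R) [23 cells changed]:
RRRGY
RRRRR
RRRRR
RRRBB
RRRRB
RRRRR
After op 6 fill(4,1,K) [25 cells changed]:
KKKGY
KKKKK
KKKKK
KKKBB
KKKKB
KKKKK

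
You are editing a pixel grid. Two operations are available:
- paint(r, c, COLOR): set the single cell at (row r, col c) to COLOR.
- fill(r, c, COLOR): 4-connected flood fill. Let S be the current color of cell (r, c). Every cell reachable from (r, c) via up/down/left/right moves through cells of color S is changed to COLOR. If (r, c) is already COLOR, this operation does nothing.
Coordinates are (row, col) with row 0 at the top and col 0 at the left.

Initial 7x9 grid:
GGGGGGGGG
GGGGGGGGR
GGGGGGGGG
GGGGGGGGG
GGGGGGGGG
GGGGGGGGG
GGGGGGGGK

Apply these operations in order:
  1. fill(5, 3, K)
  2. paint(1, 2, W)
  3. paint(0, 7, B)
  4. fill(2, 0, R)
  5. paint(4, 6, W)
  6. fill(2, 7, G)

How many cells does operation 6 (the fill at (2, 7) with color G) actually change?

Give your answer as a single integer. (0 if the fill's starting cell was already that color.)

After op 1 fill(5,3,K) [61 cells changed]:
KKKKKKKKK
KKKKKKKKR
KKKKKKKKK
KKKKKKKKK
KKKKKKKKK
KKKKKKKKK
KKKKKKKKK
After op 2 paint(1,2,W):
KKKKKKKKK
KKWKKKKKR
KKKKKKKKK
KKKKKKKKK
KKKKKKKKK
KKKKKKKKK
KKKKKKKKK
After op 3 paint(0,7,B):
KKKKKKKBK
KKWKKKKKR
KKKKKKKKK
KKKKKKKKK
KKKKKKKKK
KKKKKKKKK
KKKKKKKKK
After op 4 fill(2,0,R) [59 cells changed]:
RRRRRRRBK
RRWRRRRRR
RRRRRRRRR
RRRRRRRRR
RRRRRRRRR
RRRRRRRRR
RRRRRRRRR
After op 5 paint(4,6,W):
RRRRRRRBK
RRWRRRRRR
RRRRRRRRR
RRRRRRRRR
RRRRRRWRR
RRRRRRRRR
RRRRRRRRR
After op 6 fill(2,7,G) [59 cells changed]:
GGGGGGGBK
GGWGGGGGG
GGGGGGGGG
GGGGGGGGG
GGGGGGWGG
GGGGGGGGG
GGGGGGGGG

Answer: 59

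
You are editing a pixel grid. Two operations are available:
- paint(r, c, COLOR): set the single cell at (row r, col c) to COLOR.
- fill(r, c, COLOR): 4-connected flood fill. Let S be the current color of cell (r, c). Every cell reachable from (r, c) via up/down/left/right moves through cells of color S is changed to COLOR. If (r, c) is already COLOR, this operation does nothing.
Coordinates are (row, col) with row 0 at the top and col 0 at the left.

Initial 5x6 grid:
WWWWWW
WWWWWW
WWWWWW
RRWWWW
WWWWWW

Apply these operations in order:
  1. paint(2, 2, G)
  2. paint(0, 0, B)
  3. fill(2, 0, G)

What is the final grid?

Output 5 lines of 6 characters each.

After op 1 paint(2,2,G):
WWWWWW
WWWWWW
WWGWWW
RRWWWW
WWWWWW
After op 2 paint(0,0,B):
BWWWWW
WWWWWW
WWGWWW
RRWWWW
WWWWWW
After op 3 fill(2,0,G) [26 cells changed]:
BGGGGG
GGGGGG
GGGGGG
RRGGGG
GGGGGG

Answer: BGGGGG
GGGGGG
GGGGGG
RRGGGG
GGGGGG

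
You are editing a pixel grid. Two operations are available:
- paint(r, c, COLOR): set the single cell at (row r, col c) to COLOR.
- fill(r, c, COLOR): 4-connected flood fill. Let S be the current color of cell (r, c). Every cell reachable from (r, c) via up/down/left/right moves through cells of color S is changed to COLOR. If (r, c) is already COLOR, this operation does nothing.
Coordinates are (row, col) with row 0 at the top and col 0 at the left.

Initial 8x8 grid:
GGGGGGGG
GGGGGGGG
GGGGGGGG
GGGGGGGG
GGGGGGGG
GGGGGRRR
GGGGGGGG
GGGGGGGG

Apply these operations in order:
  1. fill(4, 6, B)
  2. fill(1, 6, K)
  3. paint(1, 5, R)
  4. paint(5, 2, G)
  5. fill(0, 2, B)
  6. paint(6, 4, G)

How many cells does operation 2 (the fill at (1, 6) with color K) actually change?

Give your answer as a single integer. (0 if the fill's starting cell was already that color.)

Answer: 61

Derivation:
After op 1 fill(4,6,B) [61 cells changed]:
BBBBBBBB
BBBBBBBB
BBBBBBBB
BBBBBBBB
BBBBBBBB
BBBBBRRR
BBBBBBBB
BBBBBBBB
After op 2 fill(1,6,K) [61 cells changed]:
KKKKKKKK
KKKKKKKK
KKKKKKKK
KKKKKKKK
KKKKKKKK
KKKKKRRR
KKKKKKKK
KKKKKKKK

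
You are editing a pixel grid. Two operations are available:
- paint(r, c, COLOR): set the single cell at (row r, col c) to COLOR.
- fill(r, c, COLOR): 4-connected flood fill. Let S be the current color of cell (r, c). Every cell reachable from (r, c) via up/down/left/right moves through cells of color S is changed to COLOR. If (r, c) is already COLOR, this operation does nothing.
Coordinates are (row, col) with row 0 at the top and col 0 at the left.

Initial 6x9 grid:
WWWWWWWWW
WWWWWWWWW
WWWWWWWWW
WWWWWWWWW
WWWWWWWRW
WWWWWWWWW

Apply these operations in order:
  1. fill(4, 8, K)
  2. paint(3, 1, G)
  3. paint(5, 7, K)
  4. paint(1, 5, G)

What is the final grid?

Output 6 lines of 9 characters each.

Answer: KKKKKKKKK
KKKKKGKKK
KKKKKKKKK
KGKKKKKKK
KKKKKKKRK
KKKKKKKKK

Derivation:
After op 1 fill(4,8,K) [53 cells changed]:
KKKKKKKKK
KKKKKKKKK
KKKKKKKKK
KKKKKKKKK
KKKKKKKRK
KKKKKKKKK
After op 2 paint(3,1,G):
KKKKKKKKK
KKKKKKKKK
KKKKKKKKK
KGKKKKKKK
KKKKKKKRK
KKKKKKKKK
After op 3 paint(5,7,K):
KKKKKKKKK
KKKKKKKKK
KKKKKKKKK
KGKKKKKKK
KKKKKKKRK
KKKKKKKKK
After op 4 paint(1,5,G):
KKKKKKKKK
KKKKKGKKK
KKKKKKKKK
KGKKKKKKK
KKKKKKKRK
KKKKKKKKK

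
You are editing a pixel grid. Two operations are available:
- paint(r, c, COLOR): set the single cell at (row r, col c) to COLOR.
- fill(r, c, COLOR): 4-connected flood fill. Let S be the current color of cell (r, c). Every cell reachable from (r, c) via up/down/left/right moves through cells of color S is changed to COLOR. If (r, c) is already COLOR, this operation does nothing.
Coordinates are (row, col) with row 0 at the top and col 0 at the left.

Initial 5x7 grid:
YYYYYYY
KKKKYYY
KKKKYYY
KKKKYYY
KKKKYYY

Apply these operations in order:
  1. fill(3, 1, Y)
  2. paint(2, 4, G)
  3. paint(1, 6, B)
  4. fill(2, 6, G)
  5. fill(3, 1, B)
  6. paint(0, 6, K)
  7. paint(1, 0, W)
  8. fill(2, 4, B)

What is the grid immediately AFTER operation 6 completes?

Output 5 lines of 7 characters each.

Answer: BBBBBBK
BBBBBBB
BBBBBBB
BBBBBBB
BBBBBBB

Derivation:
After op 1 fill(3,1,Y) [16 cells changed]:
YYYYYYY
YYYYYYY
YYYYYYY
YYYYYYY
YYYYYYY
After op 2 paint(2,4,G):
YYYYYYY
YYYYYYY
YYYYGYY
YYYYYYY
YYYYYYY
After op 3 paint(1,6,B):
YYYYYYY
YYYYYYB
YYYYGYY
YYYYYYY
YYYYYYY
After op 4 fill(2,6,G) [33 cells changed]:
GGGGGGG
GGGGGGB
GGGGGGG
GGGGGGG
GGGGGGG
After op 5 fill(3,1,B) [34 cells changed]:
BBBBBBB
BBBBBBB
BBBBBBB
BBBBBBB
BBBBBBB
After op 6 paint(0,6,K):
BBBBBBK
BBBBBBB
BBBBBBB
BBBBBBB
BBBBBBB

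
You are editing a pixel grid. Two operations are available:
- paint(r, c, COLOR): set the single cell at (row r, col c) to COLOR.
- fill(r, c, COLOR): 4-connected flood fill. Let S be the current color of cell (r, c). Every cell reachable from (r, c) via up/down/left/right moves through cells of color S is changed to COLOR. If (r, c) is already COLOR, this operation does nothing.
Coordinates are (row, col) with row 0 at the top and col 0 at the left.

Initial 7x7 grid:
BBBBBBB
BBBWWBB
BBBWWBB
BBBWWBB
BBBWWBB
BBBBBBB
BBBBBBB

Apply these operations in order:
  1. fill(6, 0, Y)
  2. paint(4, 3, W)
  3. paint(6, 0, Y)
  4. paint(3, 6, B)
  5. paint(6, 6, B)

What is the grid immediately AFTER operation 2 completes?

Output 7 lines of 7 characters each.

Answer: YYYYYYY
YYYWWYY
YYYWWYY
YYYWWYY
YYYWWYY
YYYYYYY
YYYYYYY

Derivation:
After op 1 fill(6,0,Y) [41 cells changed]:
YYYYYYY
YYYWWYY
YYYWWYY
YYYWWYY
YYYWWYY
YYYYYYY
YYYYYYY
After op 2 paint(4,3,W):
YYYYYYY
YYYWWYY
YYYWWYY
YYYWWYY
YYYWWYY
YYYYYYY
YYYYYYY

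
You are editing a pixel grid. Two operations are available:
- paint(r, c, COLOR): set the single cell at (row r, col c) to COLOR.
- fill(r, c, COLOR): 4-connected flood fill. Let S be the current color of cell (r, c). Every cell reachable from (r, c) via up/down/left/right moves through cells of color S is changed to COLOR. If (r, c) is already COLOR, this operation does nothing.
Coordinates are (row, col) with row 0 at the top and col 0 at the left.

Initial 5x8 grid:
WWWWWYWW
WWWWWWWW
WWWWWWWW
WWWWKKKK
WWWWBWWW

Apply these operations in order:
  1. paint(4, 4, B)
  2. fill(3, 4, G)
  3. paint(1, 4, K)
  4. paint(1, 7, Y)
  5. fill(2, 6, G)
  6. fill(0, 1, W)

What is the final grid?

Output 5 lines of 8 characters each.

Answer: WWWWWYWW
WWWWKWWY
WWWWWWWW
WWWWWWWW
WWWWBWWW

Derivation:
After op 1 paint(4,4,B):
WWWWWYWW
WWWWWWWW
WWWWWWWW
WWWWKKKK
WWWWBWWW
After op 2 fill(3,4,G) [4 cells changed]:
WWWWWYWW
WWWWWWWW
WWWWWWWW
WWWWGGGG
WWWWBWWW
After op 3 paint(1,4,K):
WWWWWYWW
WWWWKWWW
WWWWWWWW
WWWWGGGG
WWWWBWWW
After op 4 paint(1,7,Y):
WWWWWYWW
WWWWKWWY
WWWWWWWW
WWWWGGGG
WWWWBWWW
After op 5 fill(2,6,G) [29 cells changed]:
GGGGGYGG
GGGGKGGY
GGGGGGGG
GGGGGGGG
GGGGBWWW
After op 6 fill(0,1,W) [33 cells changed]:
WWWWWYWW
WWWWKWWY
WWWWWWWW
WWWWWWWW
WWWWBWWW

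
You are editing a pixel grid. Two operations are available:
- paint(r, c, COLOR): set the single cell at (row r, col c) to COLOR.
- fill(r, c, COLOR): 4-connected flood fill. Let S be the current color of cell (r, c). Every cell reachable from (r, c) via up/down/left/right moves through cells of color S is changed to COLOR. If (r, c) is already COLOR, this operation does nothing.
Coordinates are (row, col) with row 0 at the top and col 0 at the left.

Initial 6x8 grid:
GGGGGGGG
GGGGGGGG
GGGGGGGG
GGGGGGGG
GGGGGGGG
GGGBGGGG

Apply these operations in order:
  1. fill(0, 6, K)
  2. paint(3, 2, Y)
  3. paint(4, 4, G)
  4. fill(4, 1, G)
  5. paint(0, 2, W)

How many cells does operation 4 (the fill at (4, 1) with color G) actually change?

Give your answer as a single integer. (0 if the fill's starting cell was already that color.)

After op 1 fill(0,6,K) [47 cells changed]:
KKKKKKKK
KKKKKKKK
KKKKKKKK
KKKKKKKK
KKKKKKKK
KKKBKKKK
After op 2 paint(3,2,Y):
KKKKKKKK
KKKKKKKK
KKKKKKKK
KKYKKKKK
KKKKKKKK
KKKBKKKK
After op 3 paint(4,4,G):
KKKKKKKK
KKKKKKKK
KKKKKKKK
KKYKKKKK
KKKKGKKK
KKKBKKKK
After op 4 fill(4,1,G) [45 cells changed]:
GGGGGGGG
GGGGGGGG
GGGGGGGG
GGYGGGGG
GGGGGGGG
GGGBGGGG

Answer: 45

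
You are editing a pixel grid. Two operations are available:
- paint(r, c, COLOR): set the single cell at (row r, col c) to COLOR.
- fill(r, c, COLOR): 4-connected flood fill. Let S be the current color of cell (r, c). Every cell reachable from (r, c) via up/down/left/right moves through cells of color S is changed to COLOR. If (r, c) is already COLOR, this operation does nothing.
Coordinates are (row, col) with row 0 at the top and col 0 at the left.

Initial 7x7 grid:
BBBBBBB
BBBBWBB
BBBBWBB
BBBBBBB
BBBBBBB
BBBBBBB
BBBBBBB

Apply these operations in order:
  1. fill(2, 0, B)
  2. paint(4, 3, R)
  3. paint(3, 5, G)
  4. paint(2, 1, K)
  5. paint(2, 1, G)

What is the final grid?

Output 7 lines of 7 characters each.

After op 1 fill(2,0,B) [0 cells changed]:
BBBBBBB
BBBBWBB
BBBBWBB
BBBBBBB
BBBBBBB
BBBBBBB
BBBBBBB
After op 2 paint(4,3,R):
BBBBBBB
BBBBWBB
BBBBWBB
BBBBBBB
BBBRBBB
BBBBBBB
BBBBBBB
After op 3 paint(3,5,G):
BBBBBBB
BBBBWBB
BBBBWBB
BBBBBGB
BBBRBBB
BBBBBBB
BBBBBBB
After op 4 paint(2,1,K):
BBBBBBB
BBBBWBB
BKBBWBB
BBBBBGB
BBBRBBB
BBBBBBB
BBBBBBB
After op 5 paint(2,1,G):
BBBBBBB
BBBBWBB
BGBBWBB
BBBBBGB
BBBRBBB
BBBBBBB
BBBBBBB

Answer: BBBBBBB
BBBBWBB
BGBBWBB
BBBBBGB
BBBRBBB
BBBBBBB
BBBBBBB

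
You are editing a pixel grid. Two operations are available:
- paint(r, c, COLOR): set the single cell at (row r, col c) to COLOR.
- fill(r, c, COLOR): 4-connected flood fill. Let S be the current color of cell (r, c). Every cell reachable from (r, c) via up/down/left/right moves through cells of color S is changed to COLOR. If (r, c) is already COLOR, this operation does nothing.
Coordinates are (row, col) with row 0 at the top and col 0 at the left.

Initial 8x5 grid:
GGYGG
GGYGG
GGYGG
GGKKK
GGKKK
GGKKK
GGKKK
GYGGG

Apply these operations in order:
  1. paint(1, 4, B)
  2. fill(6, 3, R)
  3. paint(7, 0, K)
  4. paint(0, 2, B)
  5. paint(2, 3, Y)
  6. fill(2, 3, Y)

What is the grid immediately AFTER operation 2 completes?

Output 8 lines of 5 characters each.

After op 1 paint(1,4,B):
GGYGG
GGYGB
GGYGG
GGKKK
GGKKK
GGKKK
GGKKK
GYGGG
After op 2 fill(6,3,R) [12 cells changed]:
GGYGG
GGYGB
GGYGG
GGRRR
GGRRR
GGRRR
GGRRR
GYGGG

Answer: GGYGG
GGYGB
GGYGG
GGRRR
GGRRR
GGRRR
GGRRR
GYGGG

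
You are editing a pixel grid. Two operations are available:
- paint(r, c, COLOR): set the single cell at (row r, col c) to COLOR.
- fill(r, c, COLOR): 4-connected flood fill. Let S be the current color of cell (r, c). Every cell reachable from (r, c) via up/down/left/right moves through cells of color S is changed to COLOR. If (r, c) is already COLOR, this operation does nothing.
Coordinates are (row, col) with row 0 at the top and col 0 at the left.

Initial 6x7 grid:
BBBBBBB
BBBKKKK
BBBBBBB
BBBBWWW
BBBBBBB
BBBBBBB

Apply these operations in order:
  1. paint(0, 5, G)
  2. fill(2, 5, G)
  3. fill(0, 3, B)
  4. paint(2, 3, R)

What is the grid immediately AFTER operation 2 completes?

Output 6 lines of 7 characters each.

After op 1 paint(0,5,G):
BBBBBGB
BBBKKKK
BBBBBBB
BBBBWWW
BBBBBBB
BBBBBBB
After op 2 fill(2,5,G) [33 cells changed]:
GGGGGGB
GGGKKKK
GGGGGGG
GGGGWWW
GGGGGGG
GGGGGGG

Answer: GGGGGGB
GGGKKKK
GGGGGGG
GGGGWWW
GGGGGGG
GGGGGGG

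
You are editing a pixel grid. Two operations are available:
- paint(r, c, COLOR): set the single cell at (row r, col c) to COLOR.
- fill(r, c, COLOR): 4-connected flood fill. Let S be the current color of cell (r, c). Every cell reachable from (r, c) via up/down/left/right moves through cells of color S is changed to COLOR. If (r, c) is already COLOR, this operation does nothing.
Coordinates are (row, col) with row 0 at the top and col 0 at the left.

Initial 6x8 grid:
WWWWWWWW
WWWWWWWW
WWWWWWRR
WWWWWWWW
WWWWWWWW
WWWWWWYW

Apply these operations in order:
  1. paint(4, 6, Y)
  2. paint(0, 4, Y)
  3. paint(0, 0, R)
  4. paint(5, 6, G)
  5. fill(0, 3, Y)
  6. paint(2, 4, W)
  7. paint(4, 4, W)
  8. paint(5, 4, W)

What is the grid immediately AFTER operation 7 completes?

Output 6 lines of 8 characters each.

After op 1 paint(4,6,Y):
WWWWWWWW
WWWWWWWW
WWWWWWRR
WWWWWWWW
WWWWWWYW
WWWWWWYW
After op 2 paint(0,4,Y):
WWWWYWWW
WWWWWWWW
WWWWWWRR
WWWWWWWW
WWWWWWYW
WWWWWWYW
After op 3 paint(0,0,R):
RWWWYWWW
WWWWWWWW
WWWWWWRR
WWWWWWWW
WWWWWWYW
WWWWWWYW
After op 4 paint(5,6,G):
RWWWYWWW
WWWWWWWW
WWWWWWRR
WWWWWWWW
WWWWWWYW
WWWWWWGW
After op 5 fill(0,3,Y) [42 cells changed]:
RYYYYYYY
YYYYYYYY
YYYYYYRR
YYYYYYYY
YYYYYYYY
YYYYYYGY
After op 6 paint(2,4,W):
RYYYYYYY
YYYYYYYY
YYYYWYRR
YYYYYYYY
YYYYYYYY
YYYYYYGY
After op 7 paint(4,4,W):
RYYYYYYY
YYYYYYYY
YYYYWYRR
YYYYYYYY
YYYYWYYY
YYYYYYGY

Answer: RYYYYYYY
YYYYYYYY
YYYYWYRR
YYYYYYYY
YYYYWYYY
YYYYYYGY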